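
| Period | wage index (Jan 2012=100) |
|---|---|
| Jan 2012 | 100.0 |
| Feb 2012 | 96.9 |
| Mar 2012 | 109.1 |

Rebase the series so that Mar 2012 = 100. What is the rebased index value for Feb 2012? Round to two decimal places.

Rebased(Feb 2012) = 96.9 / 109.1 × 100 = 88.8176

88.82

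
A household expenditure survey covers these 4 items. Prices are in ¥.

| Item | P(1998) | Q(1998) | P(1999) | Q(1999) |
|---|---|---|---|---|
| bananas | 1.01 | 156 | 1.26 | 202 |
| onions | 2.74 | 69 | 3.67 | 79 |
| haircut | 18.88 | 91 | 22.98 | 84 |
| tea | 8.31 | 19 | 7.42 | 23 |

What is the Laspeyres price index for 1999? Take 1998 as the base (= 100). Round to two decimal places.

120.67

Laspeyres price index uses base-period quantities as weights.
ΣP(1999)·Q(1998) = 1.26×156 + 3.67×69 + 22.98×91 + 7.42×19 = 196.56 + 253.23 + 2091.18 + 140.98 = 2681.95
ΣP(1998)·Q(1998) = 1.01×156 + 2.74×69 + 18.88×91 + 8.31×19 = 157.56 + 189.06 + 1718.08 + 157.89 = 2222.59
Index = 2681.95 / 2222.59 × 100 = 120.6678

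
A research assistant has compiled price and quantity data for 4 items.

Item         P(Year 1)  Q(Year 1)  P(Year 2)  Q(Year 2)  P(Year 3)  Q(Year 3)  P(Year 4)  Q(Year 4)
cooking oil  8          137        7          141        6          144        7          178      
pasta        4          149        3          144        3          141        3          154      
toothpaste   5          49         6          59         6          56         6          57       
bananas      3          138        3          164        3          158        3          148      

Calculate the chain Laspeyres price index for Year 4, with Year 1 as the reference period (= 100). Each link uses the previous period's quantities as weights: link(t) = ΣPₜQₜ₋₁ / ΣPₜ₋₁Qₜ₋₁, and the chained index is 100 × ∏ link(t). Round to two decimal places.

Link Year 1→Year 2:
ΣP(Year 2)Q(Year 1) = 7×137 + 3×149 + 6×49 + 3×138 = 959 + 447 + 294 + 414 = 2114
ΣP(Year 1)Q(Year 1) = 8×137 + 4×149 + 5×49 + 3×138 = 1096 + 596 + 245 + 414 = 2351
link = 2114/2351 = 0.899192
Link Year 2→Year 3:
ΣP(Year 3)Q(Year 2) = 6×141 + 3×144 + 6×59 + 3×164 = 846 + 432 + 354 + 492 = 2124
ΣP(Year 2)Q(Year 2) = 7×141 + 3×144 + 6×59 + 3×164 = 987 + 432 + 354 + 492 = 2265
link = 2124/2265 = 0.937748
Link Year 3→Year 4:
ΣP(Year 4)Q(Year 3) = 7×144 + 3×141 + 6×56 + 3×158 = 1008 + 423 + 336 + 474 = 2241
ΣP(Year 3)Q(Year 3) = 6×144 + 3×141 + 6×56 + 3×158 = 864 + 423 + 336 + 474 = 2097
link = 2241/2097 = 1.068670
Chained index = 100 × 0.899192 × 0.937748 × 1.068670 = 90.1119

90.11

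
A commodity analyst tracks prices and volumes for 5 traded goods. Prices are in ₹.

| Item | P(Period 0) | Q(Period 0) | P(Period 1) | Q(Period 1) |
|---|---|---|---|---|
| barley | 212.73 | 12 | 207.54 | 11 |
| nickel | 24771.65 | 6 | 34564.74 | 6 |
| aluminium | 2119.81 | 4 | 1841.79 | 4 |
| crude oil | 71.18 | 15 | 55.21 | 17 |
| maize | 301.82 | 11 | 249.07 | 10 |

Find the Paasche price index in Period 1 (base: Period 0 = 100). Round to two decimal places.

Paasche price index uses current-period quantities as weights.
ΣP(Period 1)·Q(Period 1) = 207.54×11 + 34564.74×6 + 1841.79×4 + 55.21×17 + 249.07×10 = 2282.94 + 207388.44 + 7367.16 + 938.57 + 2490.7 = 220467.81
ΣP(Period 0)·Q(Period 1) = 212.73×11 + 24771.65×6 + 2119.81×4 + 71.18×17 + 301.82×10 = 2340.03 + 148629.9 + 8479.24 + 1210.06 + 3018.2 = 163677.43
Index = 220467.81 / 163677.43 × 100 = 134.6965

134.70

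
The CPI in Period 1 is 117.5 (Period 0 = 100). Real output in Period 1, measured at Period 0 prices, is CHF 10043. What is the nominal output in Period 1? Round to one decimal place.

11800.5

Nominal = Real × (Index/100) = 10043 × (117.5/100)
        = 10043 × 1.175 = 11800.5250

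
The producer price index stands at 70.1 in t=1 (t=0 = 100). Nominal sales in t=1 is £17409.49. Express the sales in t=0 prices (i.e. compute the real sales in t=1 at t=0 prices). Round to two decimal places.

Real = Nominal ÷ (Index/100) = 17409.49 ÷ (70.1/100)
     = 17409.49 ÷ 0.701 = 24835.2211

24835.22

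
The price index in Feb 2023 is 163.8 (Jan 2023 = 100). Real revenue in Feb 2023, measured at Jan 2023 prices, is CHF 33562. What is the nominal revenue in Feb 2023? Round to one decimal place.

54974.6

Nominal = Real × (Index/100) = 33562 × (163.8/100)
        = 33562 × 1.638 = 54974.5560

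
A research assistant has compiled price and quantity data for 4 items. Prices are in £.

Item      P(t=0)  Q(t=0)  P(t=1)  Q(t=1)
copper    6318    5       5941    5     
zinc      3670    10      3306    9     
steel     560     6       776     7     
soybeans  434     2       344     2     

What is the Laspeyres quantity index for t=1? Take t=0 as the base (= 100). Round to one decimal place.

Laspeyres quantity index uses base-period prices as weights.
ΣP(t=0)·Q(t=1) = 6318×5 + 3670×9 + 560×7 + 434×2 = 31590 + 33030 + 3920 + 868 = 69408
ΣP(t=0)·Q(t=0) = 6318×5 + 3670×10 + 560×6 + 434×2 = 31590 + 36700 + 3360 + 868 = 72518
Index = 69408 / 72518 × 100 = 95.7114

95.7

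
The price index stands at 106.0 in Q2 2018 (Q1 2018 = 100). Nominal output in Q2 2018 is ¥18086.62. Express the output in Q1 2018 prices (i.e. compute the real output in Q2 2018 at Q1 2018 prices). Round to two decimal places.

Real = Nominal ÷ (Index/100) = 18086.62 ÷ (106.0/100)
     = 18086.62 ÷ 1.060 = 17062.8491

17062.85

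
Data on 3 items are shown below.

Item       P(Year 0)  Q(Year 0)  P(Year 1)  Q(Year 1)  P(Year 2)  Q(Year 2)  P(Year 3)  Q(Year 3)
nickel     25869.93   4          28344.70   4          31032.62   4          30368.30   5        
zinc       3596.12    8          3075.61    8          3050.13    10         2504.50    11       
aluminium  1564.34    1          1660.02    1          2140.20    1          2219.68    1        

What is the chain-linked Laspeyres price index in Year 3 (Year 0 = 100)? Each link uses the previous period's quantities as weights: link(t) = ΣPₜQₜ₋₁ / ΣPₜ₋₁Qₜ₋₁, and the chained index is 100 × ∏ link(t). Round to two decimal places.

Link Year 0→Year 1:
ΣP(Year 1)Q(Year 0) = 28344.70×4 + 3075.61×8 + 1660.02×1 = 113378.8 + 24604.88 + 1660.02 = 139643.7
ΣP(Year 0)Q(Year 0) = 25869.93×4 + 3596.12×8 + 1564.34×1 = 103479.72 + 28768.96 + 1564.34 = 133813.02
link = 139643.7/133813.02 = 1.043573
Link Year 1→Year 2:
ΣP(Year 2)Q(Year 1) = 31032.62×4 + 3050.13×8 + 2140.20×1 = 124130.48 + 24401.04 + 2140.2 = 150671.72
ΣP(Year 1)Q(Year 1) = 28344.70×4 + 3075.61×8 + 1660.02×1 = 113378.8 + 24604.88 + 1660.02 = 139643.7
link = 150671.72/139643.7 = 1.078973
Link Year 2→Year 3:
ΣP(Year 3)Q(Year 2) = 30368.30×4 + 2504.50×10 + 2219.68×1 = 121473.2 + 25045 + 2219.68 = 148737.88
ΣP(Year 2)Q(Year 2) = 31032.62×4 + 3050.13×10 + 2140.20×1 = 124130.48 + 30501.3 + 2140.2 = 156771.98
link = 148737.88/156771.98 = 0.948753
Chained index = 100 × 1.043573 × 1.078973 × 0.948753 = 106.8283

106.83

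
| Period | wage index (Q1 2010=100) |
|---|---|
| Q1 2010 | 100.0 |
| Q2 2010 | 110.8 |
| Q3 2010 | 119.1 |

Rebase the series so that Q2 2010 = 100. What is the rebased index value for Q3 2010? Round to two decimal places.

Rebased(Q3 2010) = 119.1 / 110.8 × 100 = 107.4910

107.49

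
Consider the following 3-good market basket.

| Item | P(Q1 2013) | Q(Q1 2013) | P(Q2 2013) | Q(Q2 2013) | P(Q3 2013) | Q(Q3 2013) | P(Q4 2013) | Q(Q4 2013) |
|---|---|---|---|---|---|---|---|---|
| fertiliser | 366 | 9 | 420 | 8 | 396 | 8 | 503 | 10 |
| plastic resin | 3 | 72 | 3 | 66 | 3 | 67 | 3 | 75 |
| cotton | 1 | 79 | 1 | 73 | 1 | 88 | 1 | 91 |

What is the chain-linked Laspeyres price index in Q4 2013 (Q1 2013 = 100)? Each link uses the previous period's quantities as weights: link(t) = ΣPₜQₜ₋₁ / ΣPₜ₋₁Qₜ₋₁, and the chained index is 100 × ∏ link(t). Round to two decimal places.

134.17

Link Q1 2013→Q2 2013:
ΣP(Q2 2013)Q(Q1 2013) = 420×9 + 3×72 + 1×79 = 3780 + 216 + 79 = 4075
ΣP(Q1 2013)Q(Q1 2013) = 366×9 + 3×72 + 1×79 = 3294 + 216 + 79 = 3589
link = 4075/3589 = 1.135414
Link Q2 2013→Q3 2013:
ΣP(Q3 2013)Q(Q2 2013) = 396×8 + 3×66 + 1×73 = 3168 + 198 + 73 = 3439
ΣP(Q2 2013)Q(Q2 2013) = 420×8 + 3×66 + 1×73 = 3360 + 198 + 73 = 3631
link = 3439/3631 = 0.947122
Link Q3 2013→Q4 2013:
ΣP(Q4 2013)Q(Q3 2013) = 503×8 + 3×67 + 1×88 = 4024 + 201 + 88 = 4313
ΣP(Q3 2013)Q(Q3 2013) = 396×8 + 3×67 + 1×88 = 3168 + 201 + 88 = 3457
link = 4313/3457 = 1.247614
Chained index = 100 × 1.135414 × 0.947122 × 1.247614 = 134.1653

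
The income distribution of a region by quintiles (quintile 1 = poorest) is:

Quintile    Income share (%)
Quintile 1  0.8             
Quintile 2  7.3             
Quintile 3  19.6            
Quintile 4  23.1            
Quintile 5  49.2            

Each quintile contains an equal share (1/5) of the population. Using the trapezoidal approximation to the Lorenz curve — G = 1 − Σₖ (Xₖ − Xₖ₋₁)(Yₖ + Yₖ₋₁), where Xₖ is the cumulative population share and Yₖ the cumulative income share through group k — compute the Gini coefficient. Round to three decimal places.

Cumulative income shares Yₖ: 0.0080, 0.0810, 0.2770, 0.5080, 1.0000
Σ (Xₖ−Xₖ₋₁)(Yₖ+Yₖ₋₁) = (1/5)(0.0080+0.0000) + (1/5)(0.0810+0.0080) + (1/5)(0.2770+0.0810) + (1/5)(0.5080+0.2770) + (1/5)(1.0000+0.5080)
  = 0.0016 + 0.0178 + 0.0716 + 0.1570 + 0.3016 = 0.5496
G = 1 − 0.5496 = 0.4504

0.450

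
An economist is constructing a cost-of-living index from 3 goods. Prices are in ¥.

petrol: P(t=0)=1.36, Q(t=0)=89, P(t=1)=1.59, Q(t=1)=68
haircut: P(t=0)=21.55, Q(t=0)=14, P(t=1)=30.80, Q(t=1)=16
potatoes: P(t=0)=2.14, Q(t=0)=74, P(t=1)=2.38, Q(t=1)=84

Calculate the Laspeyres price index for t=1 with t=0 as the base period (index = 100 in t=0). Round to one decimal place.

Laspeyres price index uses base-period quantities as weights.
ΣP(t=1)·Q(t=0) = 1.59×89 + 30.80×14 + 2.38×74 = 141.51 + 431.2 + 176.12 = 748.83
ΣP(t=0)·Q(t=0) = 1.36×89 + 21.55×14 + 2.14×74 = 121.04 + 301.7 + 158.36 = 581.1
Index = 748.83 / 581.1 × 100 = 128.8642

128.9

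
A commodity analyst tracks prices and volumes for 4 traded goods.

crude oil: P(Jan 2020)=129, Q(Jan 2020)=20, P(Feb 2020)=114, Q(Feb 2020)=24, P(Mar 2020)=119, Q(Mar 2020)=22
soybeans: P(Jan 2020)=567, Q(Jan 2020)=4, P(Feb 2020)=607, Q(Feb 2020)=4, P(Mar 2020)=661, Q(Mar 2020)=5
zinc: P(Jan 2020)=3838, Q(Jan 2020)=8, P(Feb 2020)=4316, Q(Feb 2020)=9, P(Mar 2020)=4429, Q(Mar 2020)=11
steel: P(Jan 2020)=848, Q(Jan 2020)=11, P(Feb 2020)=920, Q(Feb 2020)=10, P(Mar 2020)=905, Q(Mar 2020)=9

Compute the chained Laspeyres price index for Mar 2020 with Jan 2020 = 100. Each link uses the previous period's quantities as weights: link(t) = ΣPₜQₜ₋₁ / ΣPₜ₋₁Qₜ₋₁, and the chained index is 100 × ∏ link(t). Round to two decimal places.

Link Jan 2020→Feb 2020:
ΣP(Feb 2020)Q(Jan 2020) = 114×20 + 607×4 + 4316×8 + 920×11 = 2280 + 2428 + 34528 + 10120 = 49356
ΣP(Jan 2020)Q(Jan 2020) = 129×20 + 567×4 + 3838×8 + 848×11 = 2580 + 2268 + 30704 + 9328 = 44880
link = 49356/44880 = 1.099733
Link Feb 2020→Mar 2020:
ΣP(Mar 2020)Q(Feb 2020) = 119×24 + 661×4 + 4429×9 + 905×10 = 2856 + 2644 + 39861 + 9050 = 54411
ΣP(Feb 2020)Q(Feb 2020) = 114×24 + 607×4 + 4316×9 + 920×10 = 2736 + 2428 + 38844 + 9200 = 53208
link = 54411/53208 = 1.022609
Chained index = 100 × 1.099733 × 1.022609 = 112.4597

112.46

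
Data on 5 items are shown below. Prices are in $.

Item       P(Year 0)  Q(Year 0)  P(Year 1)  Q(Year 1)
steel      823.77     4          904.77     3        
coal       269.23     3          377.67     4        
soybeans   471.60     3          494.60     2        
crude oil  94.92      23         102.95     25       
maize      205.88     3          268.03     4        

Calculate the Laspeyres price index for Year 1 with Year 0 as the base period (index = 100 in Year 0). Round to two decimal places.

Laspeyres price index uses base-period quantities as weights.
ΣP(Year 1)·Q(Year 0) = 904.77×4 + 377.67×3 + 494.60×3 + 102.95×23 + 268.03×3 = 3619.08 + 1133.01 + 1483.8 + 2367.85 + 804.09 = 9407.83
ΣP(Year 0)·Q(Year 0) = 823.77×4 + 269.23×3 + 471.60×3 + 94.92×23 + 205.88×3 = 3295.08 + 807.69 + 1414.8 + 2183.16 + 617.64 = 8318.37
Index = 9407.83 / 8318.37 × 100 = 113.0970

113.10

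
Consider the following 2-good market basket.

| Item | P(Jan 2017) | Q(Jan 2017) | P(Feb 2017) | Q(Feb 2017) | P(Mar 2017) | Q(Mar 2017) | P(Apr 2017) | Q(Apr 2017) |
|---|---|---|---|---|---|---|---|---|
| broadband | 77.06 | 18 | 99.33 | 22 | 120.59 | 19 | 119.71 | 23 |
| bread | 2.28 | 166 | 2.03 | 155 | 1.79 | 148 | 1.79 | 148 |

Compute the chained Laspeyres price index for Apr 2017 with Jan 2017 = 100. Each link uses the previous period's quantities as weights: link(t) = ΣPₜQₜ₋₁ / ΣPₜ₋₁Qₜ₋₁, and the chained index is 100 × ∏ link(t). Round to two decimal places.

Link Jan 2017→Feb 2017:
ΣP(Feb 2017)Q(Jan 2017) = 99.33×18 + 2.03×166 = 1787.94 + 336.98 = 2124.92
ΣP(Jan 2017)Q(Jan 2017) = 77.06×18 + 2.28×166 = 1387.08 + 378.48 = 1765.56
link = 2124.92/1765.56 = 1.203539
Link Feb 2017→Mar 2017:
ΣP(Mar 2017)Q(Feb 2017) = 120.59×22 + 1.79×155 = 2652.98 + 277.45 = 2930.43
ΣP(Feb 2017)Q(Feb 2017) = 99.33×22 + 2.03×155 = 2185.26 + 314.65 = 2499.91
link = 2930.43/2499.91 = 1.172214
Link Mar 2017→Apr 2017:
ΣP(Apr 2017)Q(Mar 2017) = 119.71×19 + 1.79×148 = 2274.49 + 264.92 = 2539.41
ΣP(Mar 2017)Q(Mar 2017) = 120.59×19 + 1.79×148 = 2291.21 + 264.92 = 2556.13
link = 2539.41/2556.13 = 0.993459
Chained index = 100 × 1.203539 × 1.172214 × 0.993459 = 140.1577

140.16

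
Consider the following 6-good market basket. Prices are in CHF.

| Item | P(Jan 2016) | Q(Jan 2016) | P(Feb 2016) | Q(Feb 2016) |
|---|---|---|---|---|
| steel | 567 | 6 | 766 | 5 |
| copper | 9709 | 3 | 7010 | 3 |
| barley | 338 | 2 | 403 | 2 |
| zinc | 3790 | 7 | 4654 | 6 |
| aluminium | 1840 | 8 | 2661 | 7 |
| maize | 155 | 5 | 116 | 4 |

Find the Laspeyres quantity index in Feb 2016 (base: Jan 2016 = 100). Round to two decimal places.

Laspeyres quantity index uses base-period prices as weights.
ΣP(Jan 2016)·Q(Feb 2016) = 567×5 + 9709×3 + 338×2 + 3790×6 + 1840×7 + 155×4 = 2835 + 29127 + 676 + 22740 + 12880 + 620 = 68878
ΣP(Jan 2016)·Q(Jan 2016) = 567×6 + 9709×3 + 338×2 + 3790×7 + 1840×8 + 155×5 = 3402 + 29127 + 676 + 26530 + 14720 + 775 = 75230
Index = 68878 / 75230 × 100 = 91.5566

91.56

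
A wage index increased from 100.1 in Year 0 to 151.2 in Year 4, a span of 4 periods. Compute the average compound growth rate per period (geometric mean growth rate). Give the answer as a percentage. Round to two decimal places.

Growth factor = (151.2/100.1)^(1/4) = (1.510490)^(1/4) = 1.108612
Growth rate = 1.108612 − 1 = 0.108612 = 10.8612%

10.86%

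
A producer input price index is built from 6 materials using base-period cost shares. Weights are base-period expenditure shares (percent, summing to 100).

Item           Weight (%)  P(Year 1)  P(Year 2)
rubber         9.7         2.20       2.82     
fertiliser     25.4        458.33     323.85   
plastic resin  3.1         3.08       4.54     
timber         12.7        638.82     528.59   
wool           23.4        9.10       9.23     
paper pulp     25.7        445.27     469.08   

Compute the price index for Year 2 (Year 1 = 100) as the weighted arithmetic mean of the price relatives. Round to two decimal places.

rubber: 9.7 × (2.82/2.20) = 9.7 × 1.281818 = 12.4336
fertiliser: 25.4 × (323.85/458.33) = 25.4 × 0.706587 = 17.9473
plastic resin: 3.1 × (4.54/3.08) = 3.1 × 1.474026 = 4.5695
timber: 12.7 × (528.59/638.82) = 12.7 × 0.827447 = 10.5086
wool: 23.4 × (9.23/9.10) = 23.4 × 1.014286 = 23.7343
paper pulp: 25.7 × (469.08/445.27) = 25.7 × 1.053473 = 27.0743
Index = Σ wᵢ·(p₁ᵢ/p₀ᵢ) = 12.4336 + 17.9473 + 4.5695 + 10.5086 + 23.7343 + 27.0743 = 96.2676

96.27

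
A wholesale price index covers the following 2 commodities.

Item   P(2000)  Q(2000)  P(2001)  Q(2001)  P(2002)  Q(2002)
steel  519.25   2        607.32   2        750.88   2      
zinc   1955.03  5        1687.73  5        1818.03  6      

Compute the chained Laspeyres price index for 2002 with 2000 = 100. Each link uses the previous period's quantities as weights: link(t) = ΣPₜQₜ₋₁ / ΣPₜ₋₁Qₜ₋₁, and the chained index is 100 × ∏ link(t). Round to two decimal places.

Link 2000→2001:
ΣP(2001)Q(2000) = 607.32×2 + 1687.73×5 = 1214.64 + 8438.65 = 9653.29
ΣP(2000)Q(2000) = 519.25×2 + 1955.03×5 = 1038.5 + 9775.15 = 10813.65
link = 9653.29/10813.65 = 0.892695
Link 2001→2002:
ΣP(2002)Q(2001) = 750.88×2 + 1818.03×5 = 1501.76 + 9090.15 = 10591.91
ΣP(2001)Q(2001) = 607.32×2 + 1687.73×5 = 1214.64 + 8438.65 = 9653.29
link = 10591.91/9653.29 = 1.097233
Chained index = 100 × 0.892695 × 1.097233 = 97.9494

97.95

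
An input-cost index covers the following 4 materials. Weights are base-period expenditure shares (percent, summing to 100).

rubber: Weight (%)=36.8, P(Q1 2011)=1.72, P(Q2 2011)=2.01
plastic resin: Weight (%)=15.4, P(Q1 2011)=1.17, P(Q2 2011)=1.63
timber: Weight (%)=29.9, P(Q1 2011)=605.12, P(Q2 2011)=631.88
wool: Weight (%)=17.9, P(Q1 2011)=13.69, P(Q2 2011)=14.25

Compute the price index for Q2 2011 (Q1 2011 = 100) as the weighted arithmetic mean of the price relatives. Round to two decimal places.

rubber: 36.8 × (2.01/1.72) = 36.8 × 1.168605 = 43.0047
plastic resin: 15.4 × (1.63/1.17) = 15.4 × 1.393162 = 21.4547
timber: 29.9 × (631.88/605.12) = 29.9 × 1.044223 = 31.2223
wool: 17.9 × (14.25/13.69) = 17.9 × 1.040906 = 18.6322
Index = Σ wᵢ·(p₁ᵢ/p₀ᵢ) = 43.0047 + 21.4547 + 31.2223 + 18.6322 = 114.3138

114.31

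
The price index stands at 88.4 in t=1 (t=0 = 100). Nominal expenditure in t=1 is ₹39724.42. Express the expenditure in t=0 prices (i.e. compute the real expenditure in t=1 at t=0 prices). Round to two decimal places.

Real = Nominal ÷ (Index/100) = 39724.42 ÷ (88.4/100)
     = 39724.42 ÷ 0.884 = 44937.1267

44937.13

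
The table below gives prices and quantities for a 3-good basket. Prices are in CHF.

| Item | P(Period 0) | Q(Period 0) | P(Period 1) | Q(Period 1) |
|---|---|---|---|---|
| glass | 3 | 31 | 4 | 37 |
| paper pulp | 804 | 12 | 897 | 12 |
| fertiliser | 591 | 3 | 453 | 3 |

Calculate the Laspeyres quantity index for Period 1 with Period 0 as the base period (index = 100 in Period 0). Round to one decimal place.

Laspeyres quantity index uses base-period prices as weights.
ΣP(Period 0)·Q(Period 1) = 3×37 + 804×12 + 591×3 = 111 + 9648 + 1773 = 11532
ΣP(Period 0)·Q(Period 0) = 3×31 + 804×12 + 591×3 = 93 + 9648 + 1773 = 11514
Index = 11532 / 11514 × 100 = 100.1563

100.2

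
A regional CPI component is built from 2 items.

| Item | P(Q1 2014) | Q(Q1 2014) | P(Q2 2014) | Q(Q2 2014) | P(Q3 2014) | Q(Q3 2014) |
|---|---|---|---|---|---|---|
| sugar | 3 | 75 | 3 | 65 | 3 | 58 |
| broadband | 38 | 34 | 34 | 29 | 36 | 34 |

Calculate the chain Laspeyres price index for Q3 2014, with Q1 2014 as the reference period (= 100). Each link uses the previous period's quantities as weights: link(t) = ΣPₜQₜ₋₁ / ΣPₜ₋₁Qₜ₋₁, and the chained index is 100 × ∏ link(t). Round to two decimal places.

Link Q1 2014→Q2 2014:
ΣP(Q2 2014)Q(Q1 2014) = 3×75 + 34×34 = 225 + 1156 = 1381
ΣP(Q1 2014)Q(Q1 2014) = 3×75 + 38×34 = 225 + 1292 = 1517
link = 1381/1517 = 0.910349
Link Q2 2014→Q3 2014:
ΣP(Q3 2014)Q(Q2 2014) = 3×65 + 36×29 = 195 + 1044 = 1239
ΣP(Q2 2014)Q(Q2 2014) = 3×65 + 34×29 = 195 + 986 = 1181
link = 1239/1181 = 1.049111
Chained index = 100 × 0.910349 × 1.049111 = 95.5057

95.51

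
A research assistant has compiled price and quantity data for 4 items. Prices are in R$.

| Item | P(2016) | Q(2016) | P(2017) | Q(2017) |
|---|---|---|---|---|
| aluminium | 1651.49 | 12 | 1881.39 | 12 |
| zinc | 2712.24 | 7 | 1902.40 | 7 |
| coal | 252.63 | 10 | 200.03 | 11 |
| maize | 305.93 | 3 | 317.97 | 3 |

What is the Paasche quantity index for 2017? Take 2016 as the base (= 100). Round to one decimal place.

100.5

Paasche quantity index uses current-period prices as weights.
ΣP(2017)·Q(2017) = 1881.39×12 + 1902.40×7 + 200.03×11 + 317.97×3 = 22576.68 + 13316.8 + 2200.33 + 953.91 = 39047.72
ΣP(2017)·Q(2016) = 1881.39×12 + 1902.40×7 + 200.03×10 + 317.97×3 = 22576.68 + 13316.8 + 2000.3 + 953.91 = 38847.69
Index = 39047.72 / 38847.69 × 100 = 100.5149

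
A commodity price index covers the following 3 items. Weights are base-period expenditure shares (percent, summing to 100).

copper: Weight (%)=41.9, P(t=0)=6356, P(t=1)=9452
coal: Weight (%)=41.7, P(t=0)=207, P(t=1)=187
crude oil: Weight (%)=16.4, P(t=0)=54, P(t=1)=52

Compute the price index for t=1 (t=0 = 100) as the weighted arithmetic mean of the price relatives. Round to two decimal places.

copper: 41.9 × (9452/6356) = 41.9 × 1.487099 = 62.3094
coal: 41.7 × (187/207) = 41.7 × 0.903382 = 37.6710
crude oil: 16.4 × (52/54) = 16.4 × 0.962963 = 15.7926
Index = Σ wᵢ·(p₁ᵢ/p₀ᵢ) = 62.3094 + 37.6710 + 15.7926 = 115.7730

115.77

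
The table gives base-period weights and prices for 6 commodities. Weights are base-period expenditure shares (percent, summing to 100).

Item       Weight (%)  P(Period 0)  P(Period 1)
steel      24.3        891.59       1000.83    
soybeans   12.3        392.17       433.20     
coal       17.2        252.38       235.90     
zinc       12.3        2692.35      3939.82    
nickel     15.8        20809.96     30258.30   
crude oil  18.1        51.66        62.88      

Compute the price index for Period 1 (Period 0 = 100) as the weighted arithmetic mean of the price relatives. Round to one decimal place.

steel: 24.3 × (1000.83/891.59) = 24.3 × 1.122523 = 27.2773
soybeans: 12.3 × (433.20/392.17) = 12.3 × 1.104623 = 13.5869
coal: 17.2 × (235.90/252.38) = 17.2 × 0.934702 = 16.0769
zinc: 12.3 × (3939.82/2692.35) = 12.3 × 1.463339 = 17.9991
nickel: 15.8 × (30258.30/20809.96) = 15.8 × 1.454030 = 22.9737
crude oil: 18.1 × (62.88/51.66) = 18.1 × 1.217189 = 22.0311
Index = Σ wᵢ·(p₁ᵢ/p₀ᵢ) = 27.2773 + 13.5869 + 16.0769 + 17.9991 + 22.9737 + 22.0311 = 119.9449

119.9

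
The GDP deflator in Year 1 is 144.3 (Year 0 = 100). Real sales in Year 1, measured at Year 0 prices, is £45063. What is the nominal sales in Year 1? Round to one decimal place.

Nominal = Real × (Index/100) = 45063 × (144.3/100)
        = 45063 × 1.443 = 65025.9090

65025.9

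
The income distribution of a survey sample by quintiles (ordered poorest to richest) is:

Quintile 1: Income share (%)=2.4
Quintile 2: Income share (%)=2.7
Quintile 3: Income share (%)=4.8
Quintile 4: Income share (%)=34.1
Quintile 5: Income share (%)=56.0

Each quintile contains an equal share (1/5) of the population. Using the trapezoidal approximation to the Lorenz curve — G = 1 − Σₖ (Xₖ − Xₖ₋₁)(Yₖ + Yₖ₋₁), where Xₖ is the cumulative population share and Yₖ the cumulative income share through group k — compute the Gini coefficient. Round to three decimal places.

Cumulative income shares Yₖ: 0.0240, 0.0510, 0.0990, 0.4400, 1.0000
Σ (Xₖ−Xₖ₋₁)(Yₖ+Yₖ₋₁) = (1/5)(0.0240+0.0000) + (1/5)(0.0510+0.0240) + (1/5)(0.0990+0.0510) + (1/5)(0.4400+0.0990) + (1/5)(1.0000+0.4400)
  = 0.0048 + 0.0150 + 0.0300 + 0.1078 + 0.2880 = 0.4456
G = 1 − 0.4456 = 0.5544

0.554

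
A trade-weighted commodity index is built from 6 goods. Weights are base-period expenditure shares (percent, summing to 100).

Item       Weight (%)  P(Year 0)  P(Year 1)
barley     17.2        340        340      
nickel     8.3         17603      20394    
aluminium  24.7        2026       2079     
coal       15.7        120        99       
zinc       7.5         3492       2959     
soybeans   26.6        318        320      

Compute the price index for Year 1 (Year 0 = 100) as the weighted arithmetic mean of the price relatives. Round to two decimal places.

98.24

barley: 17.2 × (340/340) = 17.2 × 1.000000 = 17.2000
nickel: 8.3 × (20394/17603) = 8.3 × 1.158553 = 9.6160
aluminium: 24.7 × (2079/2026) = 24.7 × 1.026160 = 25.3462
coal: 15.7 × (99/120) = 15.7 × 0.825000 = 12.9525
zinc: 7.5 × (2959/3492) = 7.5 × 0.847365 = 6.3552
soybeans: 26.6 × (320/318) = 26.6 × 1.006289 = 26.7673
Index = Σ wᵢ·(p₁ᵢ/p₀ᵢ) = 17.2000 + 9.6160 + 25.3462 + 12.9525 + 6.3552 + 26.7673 = 98.2372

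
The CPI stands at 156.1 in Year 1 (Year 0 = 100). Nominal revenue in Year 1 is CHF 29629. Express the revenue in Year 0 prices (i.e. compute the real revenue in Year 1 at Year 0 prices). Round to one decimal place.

18980.8

Real = Nominal ÷ (Index/100) = 29629 ÷ (156.1/100)
     = 29629 ÷ 1.561 = 18980.7816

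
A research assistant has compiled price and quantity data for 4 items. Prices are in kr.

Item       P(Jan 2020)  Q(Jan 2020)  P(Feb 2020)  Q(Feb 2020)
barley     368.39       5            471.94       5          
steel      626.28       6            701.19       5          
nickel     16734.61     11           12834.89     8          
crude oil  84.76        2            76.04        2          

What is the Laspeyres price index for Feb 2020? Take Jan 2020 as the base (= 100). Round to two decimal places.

Laspeyres price index uses base-period quantities as weights.
ΣP(Feb 2020)·Q(Jan 2020) = 471.94×5 + 701.19×6 + 12834.89×11 + 76.04×2 = 2359.7 + 4207.14 + 141183.79 + 152.08 = 147902.71
ΣP(Jan 2020)·Q(Jan 2020) = 368.39×5 + 626.28×6 + 16734.61×11 + 84.76×2 = 1841.95 + 3757.68 + 184080.71 + 169.52 = 189849.86
Index = 147902.71 / 189849.86 × 100 = 77.9051

77.91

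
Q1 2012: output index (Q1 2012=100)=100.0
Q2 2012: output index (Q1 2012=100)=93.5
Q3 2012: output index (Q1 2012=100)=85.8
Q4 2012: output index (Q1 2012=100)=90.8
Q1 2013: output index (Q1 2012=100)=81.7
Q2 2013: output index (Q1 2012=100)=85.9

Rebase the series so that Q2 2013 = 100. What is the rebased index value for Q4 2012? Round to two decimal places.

105.70

Rebased(Q4 2012) = 90.8 / 85.9 × 100 = 105.7043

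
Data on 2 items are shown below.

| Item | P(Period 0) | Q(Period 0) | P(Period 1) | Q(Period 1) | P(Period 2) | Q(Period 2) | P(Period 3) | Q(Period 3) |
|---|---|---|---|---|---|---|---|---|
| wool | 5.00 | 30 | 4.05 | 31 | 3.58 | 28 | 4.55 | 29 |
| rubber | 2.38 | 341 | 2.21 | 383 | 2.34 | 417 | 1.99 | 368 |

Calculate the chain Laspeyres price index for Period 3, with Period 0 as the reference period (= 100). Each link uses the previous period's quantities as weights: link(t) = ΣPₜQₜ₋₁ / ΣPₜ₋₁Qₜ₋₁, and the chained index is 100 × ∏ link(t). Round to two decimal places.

Link Period 0→Period 1:
ΣP(Period 1)Q(Period 0) = 4.05×30 + 2.21×341 = 121.5 + 753.61 = 875.11
ΣP(Period 0)Q(Period 0) = 5.00×30 + 2.38×341 = 150 + 811.58 = 961.58
link = 875.11/961.58 = 0.910075
Link Period 1→Period 2:
ΣP(Period 2)Q(Period 1) = 3.58×31 + 2.34×383 = 110.98 + 896.22 = 1007.2
ΣP(Period 1)Q(Period 1) = 4.05×31 + 2.21×383 = 125.55 + 846.43 = 971.98
link = 1007.2/971.98 = 1.036235
Link Period 2→Period 3:
ΣP(Period 3)Q(Period 2) = 4.55×28 + 1.99×417 = 127.4 + 829.83 = 957.23
ΣP(Period 2)Q(Period 2) = 3.58×28 + 2.34×417 = 100.24 + 975.78 = 1076.02
link = 957.23/1076.02 = 0.889602
Chained index = 100 × 0.910075 × 1.036235 × 0.889602 = 83.8941

83.89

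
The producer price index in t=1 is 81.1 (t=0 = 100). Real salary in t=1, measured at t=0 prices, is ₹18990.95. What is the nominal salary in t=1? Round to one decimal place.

Nominal = Real × (Index/100) = 18990.95 × (81.1/100)
        = 18990.95 × 0.811 = 15401.6604

15401.7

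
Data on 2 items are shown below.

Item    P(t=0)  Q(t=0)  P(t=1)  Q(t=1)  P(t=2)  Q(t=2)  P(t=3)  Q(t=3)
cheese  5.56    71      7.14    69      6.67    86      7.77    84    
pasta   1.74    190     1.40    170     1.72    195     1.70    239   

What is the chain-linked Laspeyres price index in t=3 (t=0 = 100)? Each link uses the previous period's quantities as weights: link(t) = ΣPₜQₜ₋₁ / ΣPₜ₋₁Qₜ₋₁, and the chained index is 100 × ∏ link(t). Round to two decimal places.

Link t=0→t=1:
ΣP(t=1)Q(t=0) = 7.14×71 + 1.40×190 = 506.94 + 266 = 772.94
ΣP(t=0)Q(t=0) = 5.56×71 + 1.74×190 = 394.76 + 330.6 = 725.36
link = 772.94/725.36 = 1.065595
Link t=1→t=2:
ΣP(t=2)Q(t=1) = 6.67×69 + 1.72×170 = 460.23 + 292.4 = 752.63
ΣP(t=1)Q(t=1) = 7.14×69 + 1.40×170 = 492.66 + 238 = 730.66
link = 752.63/730.66 = 1.030069
Link t=2→t=3:
ΣP(t=3)Q(t=2) = 7.77×86 + 1.70×195 = 668.22 + 331.5 = 999.72
ΣP(t=2)Q(t=2) = 6.67×86 + 1.72×195 = 573.62 + 335.4 = 909.02
link = 999.72/909.02 = 1.099778
Chained index = 100 × 1.065595 × 1.030069 × 1.099778 = 120.7156

120.72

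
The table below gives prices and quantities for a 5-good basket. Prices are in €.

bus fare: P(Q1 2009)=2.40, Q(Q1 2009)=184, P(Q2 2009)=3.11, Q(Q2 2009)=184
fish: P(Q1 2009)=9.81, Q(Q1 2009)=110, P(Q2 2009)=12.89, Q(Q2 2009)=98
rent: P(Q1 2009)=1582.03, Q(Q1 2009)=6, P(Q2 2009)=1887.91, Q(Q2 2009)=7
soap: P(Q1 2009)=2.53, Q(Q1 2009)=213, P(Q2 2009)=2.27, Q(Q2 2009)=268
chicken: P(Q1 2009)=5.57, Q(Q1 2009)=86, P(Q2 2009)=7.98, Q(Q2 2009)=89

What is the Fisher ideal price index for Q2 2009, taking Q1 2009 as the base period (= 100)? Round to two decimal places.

Laspeyres component (base-period weights):
ΣP(Q2 2009)Q(Q1 2009) = 3.11×184 + 12.89×110 + 1887.91×6 + 2.27×213 + 7.98×86 = 572.24 + 1417.9 + 11327.46 + 483.51 + 686.28 = 14487.39
ΣP(Q1 2009)Q(Q1 2009) = 2.40×184 + 9.81×110 + 1582.03×6 + 2.53×213 + 5.57×86 = 441.6 + 1079.1 + 9492.18 + 538.89 + 479.02 = 12030.79
L = 14487.39 / 12030.79 × 100 = 120.4193
Paasche component (current-period weights):
ΣP(Q2 2009)Q(Q2 2009) = 3.11×184 + 12.89×98 + 1887.91×7 + 2.27×268 + 7.98×89 = 572.24 + 1263.22 + 13215.37 + 608.36 + 710.22 = 16369.41
ΣP(Q1 2009)Q(Q2 2009) = 2.40×184 + 9.81×98 + 1582.03×7 + 2.53×268 + 5.57×89 = 441.6 + 961.38 + 11074.21 + 678.04 + 495.73 = 13650.96
P = 16369.41 / 13650.96 × 100 = 119.9140
Fisher = √(L × P) = √(120.4193 × 119.9140) = 120.1664

120.17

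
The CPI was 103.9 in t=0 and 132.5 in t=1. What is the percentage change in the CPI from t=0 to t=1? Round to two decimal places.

27.53%

Change = (132.5 − 103.9) / 103.9 × 100
       = 28.6 / 103.9 × 100 = 27.5265%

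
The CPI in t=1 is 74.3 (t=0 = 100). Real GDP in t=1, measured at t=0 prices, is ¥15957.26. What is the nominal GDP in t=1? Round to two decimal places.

Nominal = Real × (Index/100) = 15957.26 × (74.3/100)
        = 15957.26 × 0.743 = 11856.2442

11856.24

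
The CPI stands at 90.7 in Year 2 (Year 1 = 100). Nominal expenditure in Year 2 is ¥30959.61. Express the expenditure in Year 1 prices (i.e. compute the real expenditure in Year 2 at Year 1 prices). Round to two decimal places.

34134.08

Real = Nominal ÷ (Index/100) = 30959.61 ÷ (90.7/100)
     = 30959.61 ÷ 0.907 = 34134.0794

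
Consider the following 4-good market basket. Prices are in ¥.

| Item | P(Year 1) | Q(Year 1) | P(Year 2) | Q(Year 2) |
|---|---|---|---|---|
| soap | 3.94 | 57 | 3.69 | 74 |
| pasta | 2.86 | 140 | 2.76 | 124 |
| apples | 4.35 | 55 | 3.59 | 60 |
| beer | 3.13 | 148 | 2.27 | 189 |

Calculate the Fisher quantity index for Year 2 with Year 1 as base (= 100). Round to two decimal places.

112.18

Laspeyres component (base-period weights):
ΣP(Year 1)Q(Year 2) = 3.94×74 + 2.86×124 + 4.35×60 + 3.13×189 = 291.56 + 354.64 + 261 + 591.57 = 1498.77
ΣP(Year 1)Q(Year 1) = 3.94×57 + 2.86×140 + 4.35×55 + 3.13×148 = 224.58 + 400.4 + 239.25 + 463.24 = 1327.47
L = 1498.77 / 1327.47 × 100 = 112.9042
Paasche component (current-period weights):
ΣP(Year 2)Q(Year 2) = 3.69×74 + 2.76×124 + 3.59×60 + 2.27×189 = 273.06 + 342.24 + 215.4 + 429.03 = 1259.73
ΣP(Year 2)Q(Year 1) = 3.69×57 + 2.76×140 + 3.59×55 + 2.27×148 = 210.33 + 386.4 + 197.45 + 335.96 = 1130.14
P = 1259.73 / 1130.14 × 100 = 111.4667
Fisher = √(L × P) = √(112.9042 × 111.4667) = 112.1832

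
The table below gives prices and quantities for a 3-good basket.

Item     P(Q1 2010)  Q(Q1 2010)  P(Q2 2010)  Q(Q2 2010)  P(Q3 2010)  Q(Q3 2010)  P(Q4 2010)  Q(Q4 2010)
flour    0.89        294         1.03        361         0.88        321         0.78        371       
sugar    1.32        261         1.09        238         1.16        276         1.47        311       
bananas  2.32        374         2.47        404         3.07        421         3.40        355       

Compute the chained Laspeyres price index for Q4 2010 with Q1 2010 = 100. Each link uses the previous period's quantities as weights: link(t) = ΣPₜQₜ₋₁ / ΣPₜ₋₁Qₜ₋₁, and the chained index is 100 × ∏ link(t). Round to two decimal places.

Link Q1 2010→Q2 2010:
ΣP(Q2 2010)Q(Q1 2010) = 1.03×294 + 1.09×261 + 2.47×374 = 302.82 + 284.49 + 923.78 = 1511.09
ΣP(Q1 2010)Q(Q1 2010) = 0.89×294 + 1.32×261 + 2.32×374 = 261.66 + 344.52 + 867.68 = 1473.86
link = 1511.09/1473.86 = 1.025260
Link Q2 2010→Q3 2010:
ΣP(Q3 2010)Q(Q2 2010) = 0.88×361 + 1.16×238 + 3.07×404 = 317.68 + 276.08 + 1240.28 = 1834.04
ΣP(Q2 2010)Q(Q2 2010) = 1.03×361 + 1.09×238 + 2.47×404 = 371.83 + 259.42 + 997.88 = 1629.13
link = 1834.04/1629.13 = 1.125779
Link Q3 2010→Q4 2010:
ΣP(Q4 2010)Q(Q3 2010) = 0.78×321 + 1.47×276 + 3.40×421 = 250.38 + 405.72 + 1431.4 = 2087.5
ΣP(Q3 2010)Q(Q3 2010) = 0.88×321 + 1.16×276 + 3.07×421 = 282.48 + 320.16 + 1292.47 = 1895.11
link = 2087.5/1895.11 = 1.101519
Chained index = 100 × 1.025260 × 1.125779 × 1.101519 = 127.1391

127.14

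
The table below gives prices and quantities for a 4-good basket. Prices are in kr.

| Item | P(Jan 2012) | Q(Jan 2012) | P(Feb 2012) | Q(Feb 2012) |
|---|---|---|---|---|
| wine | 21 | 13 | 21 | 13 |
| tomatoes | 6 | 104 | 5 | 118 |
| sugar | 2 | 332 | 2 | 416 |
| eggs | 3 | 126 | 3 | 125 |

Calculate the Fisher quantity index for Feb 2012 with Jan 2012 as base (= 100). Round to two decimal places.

Laspeyres component (base-period weights):
ΣP(Jan 2012)Q(Feb 2012) = 21×13 + 6×118 + 2×416 + 3×125 = 273 + 708 + 832 + 375 = 2188
ΣP(Jan 2012)Q(Jan 2012) = 21×13 + 6×104 + 2×332 + 3×126 = 273 + 624 + 664 + 378 = 1939
L = 2188 / 1939 × 100 = 112.8417
Paasche component (current-period weights):
ΣP(Feb 2012)Q(Feb 2012) = 21×13 + 5×118 + 2×416 + 3×125 = 273 + 590 + 832 + 375 = 2070
ΣP(Feb 2012)Q(Jan 2012) = 21×13 + 5×104 + 2×332 + 3×126 = 273 + 520 + 664 + 378 = 1835
P = 2070 / 1835 × 100 = 112.8065
Fisher = √(L × P) = √(112.8417 × 112.8065) = 112.8241

112.82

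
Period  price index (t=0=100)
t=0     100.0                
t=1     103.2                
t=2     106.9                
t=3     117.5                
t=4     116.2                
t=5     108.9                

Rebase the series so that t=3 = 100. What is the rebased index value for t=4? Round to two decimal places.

98.89

Rebased(t=4) = 116.2 / 117.5 × 100 = 98.8936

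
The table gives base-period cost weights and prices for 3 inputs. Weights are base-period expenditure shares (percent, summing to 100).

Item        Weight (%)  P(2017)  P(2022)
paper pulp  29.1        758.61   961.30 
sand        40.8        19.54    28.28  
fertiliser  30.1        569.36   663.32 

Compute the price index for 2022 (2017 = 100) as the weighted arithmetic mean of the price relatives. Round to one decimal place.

paper pulp: 29.1 × (961.30/758.61) = 29.1 × 1.267186 = 36.8751
sand: 40.8 × (28.28/19.54) = 40.8 × 1.447288 = 59.0493
fertiliser: 30.1 × (663.32/569.36) = 30.1 × 1.165027 = 35.0673
Index = Σ wᵢ·(p₁ᵢ/p₀ᵢ) = 36.8751 + 59.0493 + 35.0673 = 130.9918

131.0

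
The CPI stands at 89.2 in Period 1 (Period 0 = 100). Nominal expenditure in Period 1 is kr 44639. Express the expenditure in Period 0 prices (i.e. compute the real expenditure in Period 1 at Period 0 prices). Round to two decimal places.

50043.72

Real = Nominal ÷ (Index/100) = 44639 ÷ (89.2/100)
     = 44639 ÷ 0.892 = 50043.7220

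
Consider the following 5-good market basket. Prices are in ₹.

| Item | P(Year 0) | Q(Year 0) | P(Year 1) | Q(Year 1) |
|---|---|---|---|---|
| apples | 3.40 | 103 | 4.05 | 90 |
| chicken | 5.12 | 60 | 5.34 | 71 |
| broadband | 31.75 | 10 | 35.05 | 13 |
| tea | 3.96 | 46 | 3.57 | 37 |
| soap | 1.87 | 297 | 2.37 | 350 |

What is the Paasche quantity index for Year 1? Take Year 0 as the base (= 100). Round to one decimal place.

110.5

Paasche quantity index uses current-period prices as weights.
ΣP(Year 1)·Q(Year 1) = 4.05×90 + 5.34×71 + 35.05×13 + 3.57×37 + 2.37×350 = 364.5 + 379.14 + 455.65 + 132.09 + 829.5 = 2160.88
ΣP(Year 1)·Q(Year 0) = 4.05×103 + 5.34×60 + 35.05×10 + 3.57×46 + 2.37×297 = 417.15 + 320.4 + 350.5 + 164.22 + 703.89 = 1956.16
Index = 2160.88 / 1956.16 × 100 = 110.4654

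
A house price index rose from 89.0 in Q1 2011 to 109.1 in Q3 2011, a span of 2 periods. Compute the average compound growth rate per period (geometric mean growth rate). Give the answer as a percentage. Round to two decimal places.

Growth factor = (109.1/89.0)^(1/2) = (1.225843)^(1/2) = 1.107178
Growth rate = 1.107178 − 1 = 0.107178 = 10.7178%

10.72%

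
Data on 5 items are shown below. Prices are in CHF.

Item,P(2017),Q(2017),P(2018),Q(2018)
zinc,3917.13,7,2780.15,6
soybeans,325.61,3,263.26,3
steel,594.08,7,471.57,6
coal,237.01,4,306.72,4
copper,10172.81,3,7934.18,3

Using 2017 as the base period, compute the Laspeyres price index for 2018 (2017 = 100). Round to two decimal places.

Laspeyres price index uses base-period quantities as weights.
ΣP(2018)·Q(2017) = 2780.15×7 + 263.26×3 + 471.57×7 + 306.72×4 + 7934.18×3 = 19461.05 + 789.78 + 3300.99 + 1226.88 + 23802.54 = 48581.24
ΣP(2017)·Q(2017) = 3917.13×7 + 325.61×3 + 594.08×7 + 237.01×4 + 10172.81×3 = 27419.91 + 976.83 + 4158.56 + 948.04 + 30518.43 = 64021.77
Index = 48581.24 / 64021.77 × 100 = 75.8824

75.88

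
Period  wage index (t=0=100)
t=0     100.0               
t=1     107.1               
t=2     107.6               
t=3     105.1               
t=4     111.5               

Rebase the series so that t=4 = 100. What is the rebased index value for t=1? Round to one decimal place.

Rebased(t=1) = 107.1 / 111.5 × 100 = 96.0538

96.1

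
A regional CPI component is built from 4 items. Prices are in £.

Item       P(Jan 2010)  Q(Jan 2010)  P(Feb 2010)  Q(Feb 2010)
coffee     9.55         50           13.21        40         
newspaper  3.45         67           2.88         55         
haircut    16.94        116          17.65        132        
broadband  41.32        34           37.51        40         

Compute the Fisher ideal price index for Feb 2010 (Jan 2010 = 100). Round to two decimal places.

Laspeyres component (base-period weights):
ΣP(Feb 2010)Q(Jan 2010) = 13.21×50 + 2.88×67 + 17.65×116 + 37.51×34 = 660.5 + 192.96 + 2047.4 + 1275.34 = 4176.2
ΣP(Jan 2010)Q(Jan 2010) = 9.55×50 + 3.45×67 + 16.94×116 + 41.32×34 = 477.5 + 231.15 + 1965.04 + 1404.88 = 4078.57
L = 4176.2 / 4078.57 × 100 = 102.3937
Paasche component (current-period weights):
ΣP(Feb 2010)Q(Feb 2010) = 13.21×40 + 2.88×55 + 17.65×132 + 37.51×40 = 528.4 + 158.4 + 2329.8 + 1500.4 = 4517
ΣP(Jan 2010)Q(Feb 2010) = 9.55×40 + 3.45×55 + 16.94×132 + 41.32×40 = 382 + 189.75 + 2236.08 + 1652.8 = 4460.63
P = 4517 / 4460.63 × 100 = 101.2637
Fisher = √(L × P) = √(102.3937 × 101.2637) = 101.8272

101.83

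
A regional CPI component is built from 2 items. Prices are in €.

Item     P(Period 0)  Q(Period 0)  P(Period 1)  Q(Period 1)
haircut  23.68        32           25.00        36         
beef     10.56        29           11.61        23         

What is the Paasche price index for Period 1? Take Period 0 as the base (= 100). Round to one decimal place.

106.5

Paasche price index uses current-period quantities as weights.
ΣP(Period 1)·Q(Period 1) = 25.00×36 + 11.61×23 = 900 + 267.03 = 1167.03
ΣP(Period 0)·Q(Period 1) = 23.68×36 + 10.56×23 = 852.48 + 242.88 = 1095.36
Index = 1167.03 / 1095.36 × 100 = 106.5431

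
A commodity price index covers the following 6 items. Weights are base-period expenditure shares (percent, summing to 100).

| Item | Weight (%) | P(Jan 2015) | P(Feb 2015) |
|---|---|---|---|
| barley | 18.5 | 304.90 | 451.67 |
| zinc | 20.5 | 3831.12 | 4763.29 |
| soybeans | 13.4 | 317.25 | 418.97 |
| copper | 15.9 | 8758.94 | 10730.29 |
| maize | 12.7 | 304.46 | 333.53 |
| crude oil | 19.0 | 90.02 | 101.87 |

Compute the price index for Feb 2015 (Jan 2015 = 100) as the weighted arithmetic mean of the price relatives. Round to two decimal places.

barley: 18.5 × (451.67/304.90) = 18.5 × 1.481371 = 27.4054
zinc: 20.5 × (4763.29/3831.12) = 20.5 × 1.243315 = 25.4880
soybeans: 13.4 × (418.97/317.25) = 13.4 × 1.320630 = 17.6964
copper: 15.9 × (10730.29/8758.94) = 15.9 × 1.225067 = 19.4786
maize: 12.7 × (333.53/304.46) = 12.7 × 1.095481 = 13.9126
crude oil: 19.0 × (101.87/90.02) = 19.0 × 1.131637 = 21.5011
Index = Σ wᵢ·(p₁ᵢ/p₀ᵢ) = 27.4054 + 25.4880 + 17.6964 + 19.4786 + 13.9126 + 21.5011 = 125.4821

125.48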